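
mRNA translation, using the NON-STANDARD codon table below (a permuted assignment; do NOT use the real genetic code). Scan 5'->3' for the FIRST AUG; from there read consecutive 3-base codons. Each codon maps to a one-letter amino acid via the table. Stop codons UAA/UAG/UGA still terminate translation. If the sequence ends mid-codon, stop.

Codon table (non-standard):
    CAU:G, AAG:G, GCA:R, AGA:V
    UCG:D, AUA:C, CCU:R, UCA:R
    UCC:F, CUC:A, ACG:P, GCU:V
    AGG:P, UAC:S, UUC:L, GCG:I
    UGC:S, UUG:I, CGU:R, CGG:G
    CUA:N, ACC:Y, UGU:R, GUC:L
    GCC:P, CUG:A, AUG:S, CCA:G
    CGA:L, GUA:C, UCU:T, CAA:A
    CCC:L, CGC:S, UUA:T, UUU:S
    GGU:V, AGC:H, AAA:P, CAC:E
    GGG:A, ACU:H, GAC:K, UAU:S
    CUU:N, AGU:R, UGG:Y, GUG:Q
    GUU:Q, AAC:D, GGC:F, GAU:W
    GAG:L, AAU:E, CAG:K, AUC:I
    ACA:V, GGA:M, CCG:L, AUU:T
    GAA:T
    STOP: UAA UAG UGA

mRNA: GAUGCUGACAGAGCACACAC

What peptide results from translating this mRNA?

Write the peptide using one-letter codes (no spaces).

Answer: SAVLEV

Derivation:
start AUG at pos 1
pos 1: AUG -> S; peptide=S
pos 4: CUG -> A; peptide=SA
pos 7: ACA -> V; peptide=SAV
pos 10: GAG -> L; peptide=SAVL
pos 13: CAC -> E; peptide=SAVLE
pos 16: ACA -> V; peptide=SAVLEV
pos 19: only 1 nt remain (<3), stop (end of mRNA)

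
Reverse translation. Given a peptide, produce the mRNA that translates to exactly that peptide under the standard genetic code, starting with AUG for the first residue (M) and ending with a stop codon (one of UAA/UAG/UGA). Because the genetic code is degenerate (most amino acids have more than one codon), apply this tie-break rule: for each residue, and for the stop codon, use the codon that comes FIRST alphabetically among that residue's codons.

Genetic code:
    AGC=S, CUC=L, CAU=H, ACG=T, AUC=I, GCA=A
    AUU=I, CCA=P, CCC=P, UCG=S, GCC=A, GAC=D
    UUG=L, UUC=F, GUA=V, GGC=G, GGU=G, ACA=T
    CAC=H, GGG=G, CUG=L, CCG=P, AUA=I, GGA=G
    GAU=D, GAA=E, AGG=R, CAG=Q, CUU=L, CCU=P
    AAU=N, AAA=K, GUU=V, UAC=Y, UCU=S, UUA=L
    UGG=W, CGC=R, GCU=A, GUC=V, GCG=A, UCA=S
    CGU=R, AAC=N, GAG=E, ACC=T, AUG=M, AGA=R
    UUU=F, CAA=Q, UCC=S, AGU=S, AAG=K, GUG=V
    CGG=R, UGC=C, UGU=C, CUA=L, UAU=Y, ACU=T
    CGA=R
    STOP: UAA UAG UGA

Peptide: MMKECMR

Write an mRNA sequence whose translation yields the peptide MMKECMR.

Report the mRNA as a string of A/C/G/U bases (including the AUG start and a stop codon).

Answer: mRNA: AUGAUGAAAGAAUGCAUGAGAUAA

Derivation:
residue 1: M -> AUG (start codon)
residue 2: M -> AUG (only codon)
residue 3: K codons sorted = AAA,AAG -> pick first = AAA
residue 4: E codons sorted = GAA,GAG -> pick first = GAA
residue 5: C codons sorted = UGC,UGU -> pick first = UGC
residue 6: M -> AUG (only codon)
residue 7: R codons sorted = AGA,AGG,CGA,CGC,CGG,CGU -> pick first = AGA
terminator: stop codons sorted = UAA,UAG,UGA -> pick first = UAA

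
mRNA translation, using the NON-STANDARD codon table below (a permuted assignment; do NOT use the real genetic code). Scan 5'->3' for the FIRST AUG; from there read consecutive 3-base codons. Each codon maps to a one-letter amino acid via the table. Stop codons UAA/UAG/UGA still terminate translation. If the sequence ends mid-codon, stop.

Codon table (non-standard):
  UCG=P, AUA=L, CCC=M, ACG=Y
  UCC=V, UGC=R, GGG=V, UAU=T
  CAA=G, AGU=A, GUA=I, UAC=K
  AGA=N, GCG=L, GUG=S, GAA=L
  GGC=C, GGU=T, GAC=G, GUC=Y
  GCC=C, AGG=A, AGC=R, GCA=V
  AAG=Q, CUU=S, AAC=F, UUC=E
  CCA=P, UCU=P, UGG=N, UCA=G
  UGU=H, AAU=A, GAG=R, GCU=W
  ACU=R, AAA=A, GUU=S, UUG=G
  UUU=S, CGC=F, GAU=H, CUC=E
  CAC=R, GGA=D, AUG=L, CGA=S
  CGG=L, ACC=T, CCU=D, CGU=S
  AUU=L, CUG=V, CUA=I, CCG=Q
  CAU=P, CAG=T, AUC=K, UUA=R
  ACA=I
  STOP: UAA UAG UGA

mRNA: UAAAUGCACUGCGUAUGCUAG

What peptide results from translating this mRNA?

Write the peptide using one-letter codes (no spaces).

Answer: LRRIR

Derivation:
start AUG at pos 3
pos 3: AUG -> L; peptide=L
pos 6: CAC -> R; peptide=LR
pos 9: UGC -> R; peptide=LRR
pos 12: GUA -> I; peptide=LRRI
pos 15: UGC -> R; peptide=LRRIR
pos 18: UAG -> STOP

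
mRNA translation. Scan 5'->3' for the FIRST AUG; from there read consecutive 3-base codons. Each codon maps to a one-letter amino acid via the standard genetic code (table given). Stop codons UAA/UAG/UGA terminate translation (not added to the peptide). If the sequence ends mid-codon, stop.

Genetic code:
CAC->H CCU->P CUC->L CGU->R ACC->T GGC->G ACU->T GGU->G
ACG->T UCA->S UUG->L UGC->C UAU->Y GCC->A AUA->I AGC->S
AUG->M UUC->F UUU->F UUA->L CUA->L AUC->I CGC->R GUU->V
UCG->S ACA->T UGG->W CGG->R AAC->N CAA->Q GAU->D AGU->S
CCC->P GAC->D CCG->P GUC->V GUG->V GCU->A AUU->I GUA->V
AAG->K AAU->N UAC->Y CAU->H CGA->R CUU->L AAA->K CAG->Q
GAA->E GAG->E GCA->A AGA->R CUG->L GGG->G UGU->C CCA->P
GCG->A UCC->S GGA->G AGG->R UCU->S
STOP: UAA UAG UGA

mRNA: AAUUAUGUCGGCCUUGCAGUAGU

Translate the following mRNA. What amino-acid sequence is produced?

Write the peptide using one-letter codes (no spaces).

Answer: MSALQ

Derivation:
start AUG at pos 4
pos 4: AUG -> M; peptide=M
pos 7: UCG -> S; peptide=MS
pos 10: GCC -> A; peptide=MSA
pos 13: UUG -> L; peptide=MSAL
pos 16: CAG -> Q; peptide=MSALQ
pos 19: UAG -> STOP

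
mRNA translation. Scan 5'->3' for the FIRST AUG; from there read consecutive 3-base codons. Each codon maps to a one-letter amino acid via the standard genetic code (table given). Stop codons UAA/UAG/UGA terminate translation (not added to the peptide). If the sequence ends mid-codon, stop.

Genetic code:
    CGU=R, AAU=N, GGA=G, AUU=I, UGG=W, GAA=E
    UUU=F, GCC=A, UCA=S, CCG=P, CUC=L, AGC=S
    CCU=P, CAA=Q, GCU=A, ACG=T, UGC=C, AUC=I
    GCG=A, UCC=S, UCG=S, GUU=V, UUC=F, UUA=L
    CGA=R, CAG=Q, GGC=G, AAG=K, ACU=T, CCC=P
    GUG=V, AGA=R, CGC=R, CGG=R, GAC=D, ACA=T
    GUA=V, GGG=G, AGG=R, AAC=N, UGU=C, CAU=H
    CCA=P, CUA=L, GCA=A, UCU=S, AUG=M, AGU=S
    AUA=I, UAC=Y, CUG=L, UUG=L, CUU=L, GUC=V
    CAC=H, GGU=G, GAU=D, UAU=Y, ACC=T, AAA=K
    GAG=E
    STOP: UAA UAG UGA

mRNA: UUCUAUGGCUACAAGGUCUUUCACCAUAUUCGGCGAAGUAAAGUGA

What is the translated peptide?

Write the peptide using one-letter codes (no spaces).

start AUG at pos 4
pos 4: AUG -> M; peptide=M
pos 7: GCU -> A; peptide=MA
pos 10: ACA -> T; peptide=MAT
pos 13: AGG -> R; peptide=MATR
pos 16: UCU -> S; peptide=MATRS
pos 19: UUC -> F; peptide=MATRSF
pos 22: ACC -> T; peptide=MATRSFT
pos 25: AUA -> I; peptide=MATRSFTI
pos 28: UUC -> F; peptide=MATRSFTIF
pos 31: GGC -> G; peptide=MATRSFTIFG
pos 34: GAA -> E; peptide=MATRSFTIFGE
pos 37: GUA -> V; peptide=MATRSFTIFGEV
pos 40: AAG -> K; peptide=MATRSFTIFGEVK
pos 43: UGA -> STOP

Answer: MATRSFTIFGEVK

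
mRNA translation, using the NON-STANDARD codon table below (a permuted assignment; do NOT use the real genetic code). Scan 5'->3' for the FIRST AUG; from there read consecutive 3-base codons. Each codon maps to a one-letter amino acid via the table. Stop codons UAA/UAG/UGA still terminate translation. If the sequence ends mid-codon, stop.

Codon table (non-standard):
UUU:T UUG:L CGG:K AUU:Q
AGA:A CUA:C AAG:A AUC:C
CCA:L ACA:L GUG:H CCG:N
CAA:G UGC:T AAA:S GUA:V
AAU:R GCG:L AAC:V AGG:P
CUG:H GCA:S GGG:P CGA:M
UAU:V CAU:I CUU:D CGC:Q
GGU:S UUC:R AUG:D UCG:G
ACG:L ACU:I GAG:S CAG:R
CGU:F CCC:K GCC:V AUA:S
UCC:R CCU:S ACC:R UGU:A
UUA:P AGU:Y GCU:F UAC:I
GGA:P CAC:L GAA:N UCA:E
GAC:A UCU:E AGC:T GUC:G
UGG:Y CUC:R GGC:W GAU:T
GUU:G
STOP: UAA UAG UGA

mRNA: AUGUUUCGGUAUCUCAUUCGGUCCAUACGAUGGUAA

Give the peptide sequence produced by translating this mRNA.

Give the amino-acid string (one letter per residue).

Answer: DTKVRQKRSMY

Derivation:
start AUG at pos 0
pos 0: AUG -> D; peptide=D
pos 3: UUU -> T; peptide=DT
pos 6: CGG -> K; peptide=DTK
pos 9: UAU -> V; peptide=DTKV
pos 12: CUC -> R; peptide=DTKVR
pos 15: AUU -> Q; peptide=DTKVRQ
pos 18: CGG -> K; peptide=DTKVRQK
pos 21: UCC -> R; peptide=DTKVRQKR
pos 24: AUA -> S; peptide=DTKVRQKRS
pos 27: CGA -> M; peptide=DTKVRQKRSM
pos 30: UGG -> Y; peptide=DTKVRQKRSMY
pos 33: UAA -> STOP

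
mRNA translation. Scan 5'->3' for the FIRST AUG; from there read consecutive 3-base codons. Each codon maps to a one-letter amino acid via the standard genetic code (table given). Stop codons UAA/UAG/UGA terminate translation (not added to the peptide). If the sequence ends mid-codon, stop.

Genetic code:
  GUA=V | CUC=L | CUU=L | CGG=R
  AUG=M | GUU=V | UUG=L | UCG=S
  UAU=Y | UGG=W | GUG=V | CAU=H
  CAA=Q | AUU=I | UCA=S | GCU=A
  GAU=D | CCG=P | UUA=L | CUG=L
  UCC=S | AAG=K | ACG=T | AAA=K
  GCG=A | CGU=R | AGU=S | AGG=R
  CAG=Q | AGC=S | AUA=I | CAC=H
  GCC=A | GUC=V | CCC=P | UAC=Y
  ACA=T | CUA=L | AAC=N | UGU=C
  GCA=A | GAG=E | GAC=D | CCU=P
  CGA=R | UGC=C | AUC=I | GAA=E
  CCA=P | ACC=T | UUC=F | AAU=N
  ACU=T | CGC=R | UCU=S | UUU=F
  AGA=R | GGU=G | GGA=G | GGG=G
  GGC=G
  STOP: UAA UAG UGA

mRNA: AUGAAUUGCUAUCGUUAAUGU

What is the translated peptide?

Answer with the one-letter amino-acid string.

start AUG at pos 0
pos 0: AUG -> M; peptide=M
pos 3: AAU -> N; peptide=MN
pos 6: UGC -> C; peptide=MNC
pos 9: UAU -> Y; peptide=MNCY
pos 12: CGU -> R; peptide=MNCYR
pos 15: UAA -> STOP

Answer: MNCYR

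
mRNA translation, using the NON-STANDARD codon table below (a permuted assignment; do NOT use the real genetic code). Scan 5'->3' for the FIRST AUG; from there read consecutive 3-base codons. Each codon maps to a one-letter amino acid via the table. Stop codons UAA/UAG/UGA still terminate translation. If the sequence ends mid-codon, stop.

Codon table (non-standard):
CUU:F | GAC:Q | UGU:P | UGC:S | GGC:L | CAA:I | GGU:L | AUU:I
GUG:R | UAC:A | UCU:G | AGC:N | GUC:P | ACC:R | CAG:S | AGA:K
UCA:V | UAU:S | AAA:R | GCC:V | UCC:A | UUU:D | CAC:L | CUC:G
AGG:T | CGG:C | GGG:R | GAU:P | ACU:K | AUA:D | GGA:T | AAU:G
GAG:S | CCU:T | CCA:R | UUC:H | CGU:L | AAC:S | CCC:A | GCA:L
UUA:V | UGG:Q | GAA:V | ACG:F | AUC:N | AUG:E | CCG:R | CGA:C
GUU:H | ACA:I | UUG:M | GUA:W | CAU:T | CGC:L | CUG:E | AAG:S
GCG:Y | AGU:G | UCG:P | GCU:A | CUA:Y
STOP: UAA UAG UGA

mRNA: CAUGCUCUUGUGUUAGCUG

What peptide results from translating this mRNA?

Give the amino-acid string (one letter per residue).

start AUG at pos 1
pos 1: AUG -> E; peptide=E
pos 4: CUC -> G; peptide=EG
pos 7: UUG -> M; peptide=EGM
pos 10: UGU -> P; peptide=EGMP
pos 13: UAG -> STOP

Answer: EGMP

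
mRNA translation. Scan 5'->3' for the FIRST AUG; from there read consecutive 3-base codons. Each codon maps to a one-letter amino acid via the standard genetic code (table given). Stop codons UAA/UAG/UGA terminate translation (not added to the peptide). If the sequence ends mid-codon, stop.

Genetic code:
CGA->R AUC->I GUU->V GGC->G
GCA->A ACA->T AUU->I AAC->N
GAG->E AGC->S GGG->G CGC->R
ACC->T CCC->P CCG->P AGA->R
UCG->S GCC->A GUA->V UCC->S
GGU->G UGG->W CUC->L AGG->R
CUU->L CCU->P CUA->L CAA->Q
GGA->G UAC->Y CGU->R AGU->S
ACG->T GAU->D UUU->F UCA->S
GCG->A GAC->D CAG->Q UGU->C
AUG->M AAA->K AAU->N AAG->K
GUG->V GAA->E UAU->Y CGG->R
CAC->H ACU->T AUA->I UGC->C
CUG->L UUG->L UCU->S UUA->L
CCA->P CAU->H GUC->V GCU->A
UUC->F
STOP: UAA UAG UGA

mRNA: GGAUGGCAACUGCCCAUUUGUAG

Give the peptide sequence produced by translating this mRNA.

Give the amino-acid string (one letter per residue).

start AUG at pos 2
pos 2: AUG -> M; peptide=M
pos 5: GCA -> A; peptide=MA
pos 8: ACU -> T; peptide=MAT
pos 11: GCC -> A; peptide=MATA
pos 14: CAU -> H; peptide=MATAH
pos 17: UUG -> L; peptide=MATAHL
pos 20: UAG -> STOP

Answer: MATAHL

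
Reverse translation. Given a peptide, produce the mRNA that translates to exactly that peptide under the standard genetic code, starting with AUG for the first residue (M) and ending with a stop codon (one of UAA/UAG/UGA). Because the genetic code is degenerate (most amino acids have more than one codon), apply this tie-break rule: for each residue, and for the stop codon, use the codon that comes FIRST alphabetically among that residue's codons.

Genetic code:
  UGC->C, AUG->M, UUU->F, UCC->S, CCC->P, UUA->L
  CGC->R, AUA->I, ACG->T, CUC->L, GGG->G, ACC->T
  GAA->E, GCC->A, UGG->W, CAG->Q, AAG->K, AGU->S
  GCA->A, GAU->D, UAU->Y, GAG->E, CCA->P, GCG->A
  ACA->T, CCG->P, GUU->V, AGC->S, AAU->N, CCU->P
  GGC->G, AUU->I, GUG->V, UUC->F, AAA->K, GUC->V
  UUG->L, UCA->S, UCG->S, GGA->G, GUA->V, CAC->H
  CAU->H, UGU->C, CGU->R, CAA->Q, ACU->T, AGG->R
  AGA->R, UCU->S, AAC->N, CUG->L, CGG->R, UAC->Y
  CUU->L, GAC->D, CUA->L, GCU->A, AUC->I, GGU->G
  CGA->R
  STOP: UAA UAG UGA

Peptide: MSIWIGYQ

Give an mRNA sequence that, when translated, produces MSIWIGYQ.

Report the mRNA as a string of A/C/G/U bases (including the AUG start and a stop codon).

Answer: mRNA: AUGAGCAUAUGGAUAGGAUACCAAUAA

Derivation:
residue 1: M -> AUG (start codon)
residue 2: S codons sorted = AGC,AGU,UCA,UCC,UCG,UCU -> pick first = AGC
residue 3: I codons sorted = AUA,AUC,AUU -> pick first = AUA
residue 4: W -> UGG (only codon)
residue 5: I codons sorted = AUA,AUC,AUU -> pick first = AUA
residue 6: G codons sorted = GGA,GGC,GGG,GGU -> pick first = GGA
residue 7: Y codons sorted = UAC,UAU -> pick first = UAC
residue 8: Q codons sorted = CAA,CAG -> pick first = CAA
terminator: stop codons sorted = UAA,UAG,UGA -> pick first = UAA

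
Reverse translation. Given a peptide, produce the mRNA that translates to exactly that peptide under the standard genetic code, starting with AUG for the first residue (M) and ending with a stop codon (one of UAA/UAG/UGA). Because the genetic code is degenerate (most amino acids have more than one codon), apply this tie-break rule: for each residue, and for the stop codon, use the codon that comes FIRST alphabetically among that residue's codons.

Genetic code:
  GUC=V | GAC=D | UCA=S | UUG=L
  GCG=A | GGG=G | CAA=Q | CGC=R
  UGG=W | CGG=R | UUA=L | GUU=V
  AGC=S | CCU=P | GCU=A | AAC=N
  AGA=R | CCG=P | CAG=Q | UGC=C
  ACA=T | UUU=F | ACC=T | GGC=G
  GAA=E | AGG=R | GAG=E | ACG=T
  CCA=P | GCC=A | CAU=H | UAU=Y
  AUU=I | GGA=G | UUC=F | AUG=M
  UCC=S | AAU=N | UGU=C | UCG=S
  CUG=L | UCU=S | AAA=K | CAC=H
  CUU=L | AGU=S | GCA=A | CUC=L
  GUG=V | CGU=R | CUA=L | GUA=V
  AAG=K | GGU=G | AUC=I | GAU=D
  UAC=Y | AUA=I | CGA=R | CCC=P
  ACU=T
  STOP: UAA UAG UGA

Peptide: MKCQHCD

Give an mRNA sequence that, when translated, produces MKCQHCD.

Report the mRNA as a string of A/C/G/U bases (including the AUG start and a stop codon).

residue 1: M -> AUG (start codon)
residue 2: K codons sorted = AAA,AAG -> pick first = AAA
residue 3: C codons sorted = UGC,UGU -> pick first = UGC
residue 4: Q codons sorted = CAA,CAG -> pick first = CAA
residue 5: H codons sorted = CAC,CAU -> pick first = CAC
residue 6: C codons sorted = UGC,UGU -> pick first = UGC
residue 7: D codons sorted = GAC,GAU -> pick first = GAC
terminator: stop codons sorted = UAA,UAG,UGA -> pick first = UAA

Answer: mRNA: AUGAAAUGCCAACACUGCGACUAA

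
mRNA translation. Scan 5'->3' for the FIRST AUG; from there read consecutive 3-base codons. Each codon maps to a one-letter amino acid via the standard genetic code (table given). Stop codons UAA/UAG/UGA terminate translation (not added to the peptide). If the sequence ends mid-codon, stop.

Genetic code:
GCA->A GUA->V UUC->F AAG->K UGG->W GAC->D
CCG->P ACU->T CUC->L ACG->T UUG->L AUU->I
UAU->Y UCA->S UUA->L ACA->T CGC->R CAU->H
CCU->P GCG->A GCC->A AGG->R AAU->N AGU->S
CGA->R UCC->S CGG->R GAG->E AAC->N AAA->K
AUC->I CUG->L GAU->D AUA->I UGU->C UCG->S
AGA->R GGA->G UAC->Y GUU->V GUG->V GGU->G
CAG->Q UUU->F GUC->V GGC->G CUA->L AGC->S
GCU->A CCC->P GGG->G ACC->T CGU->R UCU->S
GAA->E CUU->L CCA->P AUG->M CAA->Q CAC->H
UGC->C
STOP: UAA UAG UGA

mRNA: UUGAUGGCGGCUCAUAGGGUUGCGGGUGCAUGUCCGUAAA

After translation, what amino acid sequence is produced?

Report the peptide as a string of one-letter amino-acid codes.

start AUG at pos 3
pos 3: AUG -> M; peptide=M
pos 6: GCG -> A; peptide=MA
pos 9: GCU -> A; peptide=MAA
pos 12: CAU -> H; peptide=MAAH
pos 15: AGG -> R; peptide=MAAHR
pos 18: GUU -> V; peptide=MAAHRV
pos 21: GCG -> A; peptide=MAAHRVA
pos 24: GGU -> G; peptide=MAAHRVAG
pos 27: GCA -> A; peptide=MAAHRVAGA
pos 30: UGU -> C; peptide=MAAHRVAGAC
pos 33: CCG -> P; peptide=MAAHRVAGACP
pos 36: UAA -> STOP

Answer: MAAHRVAGACP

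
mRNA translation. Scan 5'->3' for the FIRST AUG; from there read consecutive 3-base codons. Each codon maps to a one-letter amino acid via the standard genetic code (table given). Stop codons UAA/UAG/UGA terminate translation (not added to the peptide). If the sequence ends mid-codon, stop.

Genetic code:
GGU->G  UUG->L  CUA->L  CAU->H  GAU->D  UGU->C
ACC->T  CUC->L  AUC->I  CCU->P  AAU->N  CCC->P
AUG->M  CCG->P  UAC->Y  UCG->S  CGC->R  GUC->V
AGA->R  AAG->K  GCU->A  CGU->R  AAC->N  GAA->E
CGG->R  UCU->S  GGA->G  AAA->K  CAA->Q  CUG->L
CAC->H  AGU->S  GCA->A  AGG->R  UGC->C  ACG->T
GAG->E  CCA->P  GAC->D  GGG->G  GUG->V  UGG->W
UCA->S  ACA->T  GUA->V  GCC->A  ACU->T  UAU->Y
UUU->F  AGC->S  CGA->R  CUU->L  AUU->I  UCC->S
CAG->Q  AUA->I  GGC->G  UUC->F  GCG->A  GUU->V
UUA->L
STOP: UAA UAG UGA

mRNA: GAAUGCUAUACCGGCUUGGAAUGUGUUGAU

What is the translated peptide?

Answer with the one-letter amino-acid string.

Answer: MLYRLGMC

Derivation:
start AUG at pos 2
pos 2: AUG -> M; peptide=M
pos 5: CUA -> L; peptide=ML
pos 8: UAC -> Y; peptide=MLY
pos 11: CGG -> R; peptide=MLYR
pos 14: CUU -> L; peptide=MLYRL
pos 17: GGA -> G; peptide=MLYRLG
pos 20: AUG -> M; peptide=MLYRLGM
pos 23: UGU -> C; peptide=MLYRLGMC
pos 26: UGA -> STOP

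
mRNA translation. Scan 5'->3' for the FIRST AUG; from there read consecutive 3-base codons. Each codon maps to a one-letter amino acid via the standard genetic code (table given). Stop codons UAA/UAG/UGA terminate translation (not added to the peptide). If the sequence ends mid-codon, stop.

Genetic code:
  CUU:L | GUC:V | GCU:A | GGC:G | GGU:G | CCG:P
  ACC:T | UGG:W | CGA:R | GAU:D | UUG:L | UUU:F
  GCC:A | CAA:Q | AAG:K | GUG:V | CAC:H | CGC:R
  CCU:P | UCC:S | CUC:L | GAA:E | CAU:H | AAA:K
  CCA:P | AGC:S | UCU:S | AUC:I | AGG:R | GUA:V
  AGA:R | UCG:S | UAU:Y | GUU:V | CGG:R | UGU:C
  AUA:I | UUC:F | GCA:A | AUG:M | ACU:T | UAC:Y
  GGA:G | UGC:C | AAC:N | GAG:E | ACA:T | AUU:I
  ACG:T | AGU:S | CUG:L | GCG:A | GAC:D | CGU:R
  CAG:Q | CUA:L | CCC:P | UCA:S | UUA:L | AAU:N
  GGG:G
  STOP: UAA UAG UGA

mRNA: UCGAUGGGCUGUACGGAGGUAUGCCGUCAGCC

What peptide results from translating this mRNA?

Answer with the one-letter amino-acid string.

start AUG at pos 3
pos 3: AUG -> M; peptide=M
pos 6: GGC -> G; peptide=MG
pos 9: UGU -> C; peptide=MGC
pos 12: ACG -> T; peptide=MGCT
pos 15: GAG -> E; peptide=MGCTE
pos 18: GUA -> V; peptide=MGCTEV
pos 21: UGC -> C; peptide=MGCTEVC
pos 24: CGU -> R; peptide=MGCTEVCR
pos 27: CAG -> Q; peptide=MGCTEVCRQ
pos 30: only 2 nt remain (<3), stop (end of mRNA)

Answer: MGCTEVCRQ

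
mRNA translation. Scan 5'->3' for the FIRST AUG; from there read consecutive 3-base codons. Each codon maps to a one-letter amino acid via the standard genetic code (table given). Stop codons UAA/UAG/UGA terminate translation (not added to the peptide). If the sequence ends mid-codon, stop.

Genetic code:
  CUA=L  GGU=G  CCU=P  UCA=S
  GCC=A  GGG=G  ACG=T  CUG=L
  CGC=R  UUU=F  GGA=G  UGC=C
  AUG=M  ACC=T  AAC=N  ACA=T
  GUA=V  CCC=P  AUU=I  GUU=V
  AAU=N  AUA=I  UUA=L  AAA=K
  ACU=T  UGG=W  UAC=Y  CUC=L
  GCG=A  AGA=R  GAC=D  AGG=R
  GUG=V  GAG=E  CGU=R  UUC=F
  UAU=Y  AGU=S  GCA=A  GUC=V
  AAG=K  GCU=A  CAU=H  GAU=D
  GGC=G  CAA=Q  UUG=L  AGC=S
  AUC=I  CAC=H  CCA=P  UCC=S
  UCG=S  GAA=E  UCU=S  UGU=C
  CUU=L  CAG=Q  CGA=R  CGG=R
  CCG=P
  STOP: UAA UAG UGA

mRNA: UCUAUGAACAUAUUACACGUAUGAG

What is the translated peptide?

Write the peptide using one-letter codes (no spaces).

start AUG at pos 3
pos 3: AUG -> M; peptide=M
pos 6: AAC -> N; peptide=MN
pos 9: AUA -> I; peptide=MNI
pos 12: UUA -> L; peptide=MNIL
pos 15: CAC -> H; peptide=MNILH
pos 18: GUA -> V; peptide=MNILHV
pos 21: UGA -> STOP

Answer: MNILHV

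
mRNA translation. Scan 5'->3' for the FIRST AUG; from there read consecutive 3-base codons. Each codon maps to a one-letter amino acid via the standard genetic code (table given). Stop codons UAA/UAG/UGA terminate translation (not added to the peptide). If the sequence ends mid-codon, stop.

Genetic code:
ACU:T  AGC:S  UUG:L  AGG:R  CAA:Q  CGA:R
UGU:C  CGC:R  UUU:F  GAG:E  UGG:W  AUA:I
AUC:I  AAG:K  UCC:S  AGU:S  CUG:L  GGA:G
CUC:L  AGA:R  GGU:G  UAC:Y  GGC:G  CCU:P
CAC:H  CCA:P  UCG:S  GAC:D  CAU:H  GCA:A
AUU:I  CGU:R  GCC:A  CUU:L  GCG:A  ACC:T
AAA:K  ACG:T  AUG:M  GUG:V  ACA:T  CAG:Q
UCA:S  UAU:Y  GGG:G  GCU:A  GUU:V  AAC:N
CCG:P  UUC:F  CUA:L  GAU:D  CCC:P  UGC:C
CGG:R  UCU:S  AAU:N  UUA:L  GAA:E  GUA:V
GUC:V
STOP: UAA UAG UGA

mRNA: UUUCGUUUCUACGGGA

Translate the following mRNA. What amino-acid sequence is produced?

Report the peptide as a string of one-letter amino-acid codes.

Answer: (empty: no AUG start codon)

Derivation:
no AUG start codon found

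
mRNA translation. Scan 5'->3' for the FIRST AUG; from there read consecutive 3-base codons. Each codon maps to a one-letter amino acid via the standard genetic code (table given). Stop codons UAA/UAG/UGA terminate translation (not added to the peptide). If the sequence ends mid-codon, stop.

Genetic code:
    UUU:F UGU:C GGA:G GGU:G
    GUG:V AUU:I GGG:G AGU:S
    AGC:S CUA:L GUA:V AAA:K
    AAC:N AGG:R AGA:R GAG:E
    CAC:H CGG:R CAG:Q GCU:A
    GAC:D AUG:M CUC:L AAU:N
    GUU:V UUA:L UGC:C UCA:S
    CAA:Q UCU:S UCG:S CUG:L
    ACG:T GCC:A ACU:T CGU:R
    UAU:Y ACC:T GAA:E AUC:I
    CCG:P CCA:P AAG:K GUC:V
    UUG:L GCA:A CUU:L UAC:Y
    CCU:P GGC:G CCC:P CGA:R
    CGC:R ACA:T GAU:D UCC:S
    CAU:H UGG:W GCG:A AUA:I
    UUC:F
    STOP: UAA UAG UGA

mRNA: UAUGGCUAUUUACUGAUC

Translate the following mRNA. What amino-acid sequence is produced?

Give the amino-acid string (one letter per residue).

Answer: MAIY

Derivation:
start AUG at pos 1
pos 1: AUG -> M; peptide=M
pos 4: GCU -> A; peptide=MA
pos 7: AUU -> I; peptide=MAI
pos 10: UAC -> Y; peptide=MAIY
pos 13: UGA -> STOP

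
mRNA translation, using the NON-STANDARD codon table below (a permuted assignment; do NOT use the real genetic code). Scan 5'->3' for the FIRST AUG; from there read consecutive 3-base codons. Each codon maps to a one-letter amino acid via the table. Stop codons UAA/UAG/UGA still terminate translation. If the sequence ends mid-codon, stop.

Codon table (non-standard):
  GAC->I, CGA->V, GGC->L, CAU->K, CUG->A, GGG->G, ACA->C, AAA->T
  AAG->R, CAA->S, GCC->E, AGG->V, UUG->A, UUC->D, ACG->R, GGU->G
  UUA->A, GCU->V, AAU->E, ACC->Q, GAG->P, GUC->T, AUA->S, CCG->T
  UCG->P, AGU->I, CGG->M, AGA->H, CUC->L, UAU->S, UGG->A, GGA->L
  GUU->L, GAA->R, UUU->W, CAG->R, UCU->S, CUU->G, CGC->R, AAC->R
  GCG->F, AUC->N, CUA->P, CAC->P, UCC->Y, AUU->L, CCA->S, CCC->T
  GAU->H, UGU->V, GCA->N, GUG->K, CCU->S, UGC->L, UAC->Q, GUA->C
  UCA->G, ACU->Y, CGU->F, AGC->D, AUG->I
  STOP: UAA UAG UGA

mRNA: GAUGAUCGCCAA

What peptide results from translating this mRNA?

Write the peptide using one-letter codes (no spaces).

Answer: INE

Derivation:
start AUG at pos 1
pos 1: AUG -> I; peptide=I
pos 4: AUC -> N; peptide=IN
pos 7: GCC -> E; peptide=INE
pos 10: only 2 nt remain (<3), stop (end of mRNA)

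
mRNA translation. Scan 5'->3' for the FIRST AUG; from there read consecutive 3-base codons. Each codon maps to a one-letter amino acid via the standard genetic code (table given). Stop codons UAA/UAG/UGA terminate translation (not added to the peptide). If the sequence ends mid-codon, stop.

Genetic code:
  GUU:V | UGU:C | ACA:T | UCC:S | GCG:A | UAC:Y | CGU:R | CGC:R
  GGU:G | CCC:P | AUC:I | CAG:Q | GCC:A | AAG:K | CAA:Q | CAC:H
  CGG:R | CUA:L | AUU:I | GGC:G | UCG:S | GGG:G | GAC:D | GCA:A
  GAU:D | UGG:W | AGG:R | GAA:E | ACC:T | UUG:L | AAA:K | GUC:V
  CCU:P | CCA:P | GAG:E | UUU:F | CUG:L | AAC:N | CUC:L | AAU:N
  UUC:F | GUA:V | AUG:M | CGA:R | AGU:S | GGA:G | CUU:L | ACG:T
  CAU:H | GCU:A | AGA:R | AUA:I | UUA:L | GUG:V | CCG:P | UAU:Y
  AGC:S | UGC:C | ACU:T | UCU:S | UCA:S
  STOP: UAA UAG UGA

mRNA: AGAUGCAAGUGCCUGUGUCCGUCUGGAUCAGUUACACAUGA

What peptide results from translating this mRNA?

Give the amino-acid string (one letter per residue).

Answer: MQVPVSVWISYT

Derivation:
start AUG at pos 2
pos 2: AUG -> M; peptide=M
pos 5: CAA -> Q; peptide=MQ
pos 8: GUG -> V; peptide=MQV
pos 11: CCU -> P; peptide=MQVP
pos 14: GUG -> V; peptide=MQVPV
pos 17: UCC -> S; peptide=MQVPVS
pos 20: GUC -> V; peptide=MQVPVSV
pos 23: UGG -> W; peptide=MQVPVSVW
pos 26: AUC -> I; peptide=MQVPVSVWI
pos 29: AGU -> S; peptide=MQVPVSVWIS
pos 32: UAC -> Y; peptide=MQVPVSVWISY
pos 35: ACA -> T; peptide=MQVPVSVWISYT
pos 38: UGA -> STOP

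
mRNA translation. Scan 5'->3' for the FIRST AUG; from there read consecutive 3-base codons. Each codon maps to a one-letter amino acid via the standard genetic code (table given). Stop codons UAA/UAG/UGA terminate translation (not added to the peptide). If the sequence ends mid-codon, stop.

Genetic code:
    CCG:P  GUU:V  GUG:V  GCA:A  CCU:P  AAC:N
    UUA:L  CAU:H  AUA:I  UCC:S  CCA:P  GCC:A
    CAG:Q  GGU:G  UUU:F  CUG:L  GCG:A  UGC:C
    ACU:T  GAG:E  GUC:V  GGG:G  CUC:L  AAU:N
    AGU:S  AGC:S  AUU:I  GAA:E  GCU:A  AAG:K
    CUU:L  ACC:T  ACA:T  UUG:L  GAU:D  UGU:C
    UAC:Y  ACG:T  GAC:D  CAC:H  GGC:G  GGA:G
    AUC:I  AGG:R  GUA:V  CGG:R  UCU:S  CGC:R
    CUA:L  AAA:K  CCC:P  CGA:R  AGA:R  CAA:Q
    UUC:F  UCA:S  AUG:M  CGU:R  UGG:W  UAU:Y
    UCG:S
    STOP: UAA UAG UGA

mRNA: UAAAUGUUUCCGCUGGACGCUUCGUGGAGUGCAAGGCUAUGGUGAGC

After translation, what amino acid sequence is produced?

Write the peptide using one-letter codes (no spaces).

start AUG at pos 3
pos 3: AUG -> M; peptide=M
pos 6: UUU -> F; peptide=MF
pos 9: CCG -> P; peptide=MFP
pos 12: CUG -> L; peptide=MFPL
pos 15: GAC -> D; peptide=MFPLD
pos 18: GCU -> A; peptide=MFPLDA
pos 21: UCG -> S; peptide=MFPLDAS
pos 24: UGG -> W; peptide=MFPLDASW
pos 27: AGU -> S; peptide=MFPLDASWS
pos 30: GCA -> A; peptide=MFPLDASWSA
pos 33: AGG -> R; peptide=MFPLDASWSAR
pos 36: CUA -> L; peptide=MFPLDASWSARL
pos 39: UGG -> W; peptide=MFPLDASWSARLW
pos 42: UGA -> STOP

Answer: MFPLDASWSARLW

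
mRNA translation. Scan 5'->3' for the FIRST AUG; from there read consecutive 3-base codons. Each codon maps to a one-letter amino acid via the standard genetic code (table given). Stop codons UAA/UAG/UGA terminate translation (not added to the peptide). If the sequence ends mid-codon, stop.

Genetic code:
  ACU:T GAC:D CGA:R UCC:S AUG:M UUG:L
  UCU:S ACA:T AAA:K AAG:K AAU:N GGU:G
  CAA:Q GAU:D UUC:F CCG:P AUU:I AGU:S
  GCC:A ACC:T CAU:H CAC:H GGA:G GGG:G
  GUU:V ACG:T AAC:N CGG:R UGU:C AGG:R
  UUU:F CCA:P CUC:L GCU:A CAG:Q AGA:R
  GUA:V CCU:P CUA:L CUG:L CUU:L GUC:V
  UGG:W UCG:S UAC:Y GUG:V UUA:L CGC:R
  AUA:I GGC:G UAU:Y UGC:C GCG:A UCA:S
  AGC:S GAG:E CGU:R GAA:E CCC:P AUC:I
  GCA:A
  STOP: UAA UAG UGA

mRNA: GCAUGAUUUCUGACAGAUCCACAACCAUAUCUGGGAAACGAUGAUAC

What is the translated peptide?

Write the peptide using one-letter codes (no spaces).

start AUG at pos 2
pos 2: AUG -> M; peptide=M
pos 5: AUU -> I; peptide=MI
pos 8: UCU -> S; peptide=MIS
pos 11: GAC -> D; peptide=MISD
pos 14: AGA -> R; peptide=MISDR
pos 17: UCC -> S; peptide=MISDRS
pos 20: ACA -> T; peptide=MISDRST
pos 23: ACC -> T; peptide=MISDRSTT
pos 26: AUA -> I; peptide=MISDRSTTI
pos 29: UCU -> S; peptide=MISDRSTTIS
pos 32: GGG -> G; peptide=MISDRSTTISG
pos 35: AAA -> K; peptide=MISDRSTTISGK
pos 38: CGA -> R; peptide=MISDRSTTISGKR
pos 41: UGA -> STOP

Answer: MISDRSTTISGKR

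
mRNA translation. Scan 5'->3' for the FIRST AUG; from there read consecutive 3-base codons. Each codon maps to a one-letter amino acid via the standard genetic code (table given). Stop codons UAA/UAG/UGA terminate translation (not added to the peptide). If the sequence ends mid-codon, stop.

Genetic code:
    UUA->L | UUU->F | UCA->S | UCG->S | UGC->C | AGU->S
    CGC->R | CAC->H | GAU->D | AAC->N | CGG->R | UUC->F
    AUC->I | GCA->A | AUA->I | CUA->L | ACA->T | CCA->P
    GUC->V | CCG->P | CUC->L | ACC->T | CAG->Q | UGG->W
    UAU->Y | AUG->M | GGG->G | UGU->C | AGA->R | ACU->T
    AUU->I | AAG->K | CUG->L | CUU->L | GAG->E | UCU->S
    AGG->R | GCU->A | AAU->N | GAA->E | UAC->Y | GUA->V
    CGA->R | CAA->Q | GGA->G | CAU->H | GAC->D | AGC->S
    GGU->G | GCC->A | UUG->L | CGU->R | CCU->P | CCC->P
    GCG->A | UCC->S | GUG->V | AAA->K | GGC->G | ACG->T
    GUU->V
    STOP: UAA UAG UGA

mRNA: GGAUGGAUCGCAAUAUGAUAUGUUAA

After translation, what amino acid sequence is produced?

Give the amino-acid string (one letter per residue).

Answer: MDRNMIC

Derivation:
start AUG at pos 2
pos 2: AUG -> M; peptide=M
pos 5: GAU -> D; peptide=MD
pos 8: CGC -> R; peptide=MDR
pos 11: AAU -> N; peptide=MDRN
pos 14: AUG -> M; peptide=MDRNM
pos 17: AUA -> I; peptide=MDRNMI
pos 20: UGU -> C; peptide=MDRNMIC
pos 23: UAA -> STOP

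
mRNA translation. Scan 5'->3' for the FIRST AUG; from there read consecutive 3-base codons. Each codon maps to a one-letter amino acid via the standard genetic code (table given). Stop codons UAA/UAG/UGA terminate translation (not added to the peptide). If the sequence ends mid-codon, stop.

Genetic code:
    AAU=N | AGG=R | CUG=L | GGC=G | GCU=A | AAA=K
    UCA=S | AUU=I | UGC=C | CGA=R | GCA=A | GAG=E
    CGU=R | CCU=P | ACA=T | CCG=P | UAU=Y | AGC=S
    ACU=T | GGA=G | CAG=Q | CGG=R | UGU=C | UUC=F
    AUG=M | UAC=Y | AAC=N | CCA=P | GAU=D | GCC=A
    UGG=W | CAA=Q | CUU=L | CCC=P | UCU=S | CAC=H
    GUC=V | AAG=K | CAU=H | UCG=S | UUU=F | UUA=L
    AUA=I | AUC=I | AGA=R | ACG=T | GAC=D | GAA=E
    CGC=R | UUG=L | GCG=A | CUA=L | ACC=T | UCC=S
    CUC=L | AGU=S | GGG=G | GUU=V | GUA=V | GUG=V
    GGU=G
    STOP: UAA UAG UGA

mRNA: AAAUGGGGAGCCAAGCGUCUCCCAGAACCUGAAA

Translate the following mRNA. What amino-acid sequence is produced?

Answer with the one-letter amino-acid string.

Answer: MGSQASPRT

Derivation:
start AUG at pos 2
pos 2: AUG -> M; peptide=M
pos 5: GGG -> G; peptide=MG
pos 8: AGC -> S; peptide=MGS
pos 11: CAA -> Q; peptide=MGSQ
pos 14: GCG -> A; peptide=MGSQA
pos 17: UCU -> S; peptide=MGSQAS
pos 20: CCC -> P; peptide=MGSQASP
pos 23: AGA -> R; peptide=MGSQASPR
pos 26: ACC -> T; peptide=MGSQASPRT
pos 29: UGA -> STOP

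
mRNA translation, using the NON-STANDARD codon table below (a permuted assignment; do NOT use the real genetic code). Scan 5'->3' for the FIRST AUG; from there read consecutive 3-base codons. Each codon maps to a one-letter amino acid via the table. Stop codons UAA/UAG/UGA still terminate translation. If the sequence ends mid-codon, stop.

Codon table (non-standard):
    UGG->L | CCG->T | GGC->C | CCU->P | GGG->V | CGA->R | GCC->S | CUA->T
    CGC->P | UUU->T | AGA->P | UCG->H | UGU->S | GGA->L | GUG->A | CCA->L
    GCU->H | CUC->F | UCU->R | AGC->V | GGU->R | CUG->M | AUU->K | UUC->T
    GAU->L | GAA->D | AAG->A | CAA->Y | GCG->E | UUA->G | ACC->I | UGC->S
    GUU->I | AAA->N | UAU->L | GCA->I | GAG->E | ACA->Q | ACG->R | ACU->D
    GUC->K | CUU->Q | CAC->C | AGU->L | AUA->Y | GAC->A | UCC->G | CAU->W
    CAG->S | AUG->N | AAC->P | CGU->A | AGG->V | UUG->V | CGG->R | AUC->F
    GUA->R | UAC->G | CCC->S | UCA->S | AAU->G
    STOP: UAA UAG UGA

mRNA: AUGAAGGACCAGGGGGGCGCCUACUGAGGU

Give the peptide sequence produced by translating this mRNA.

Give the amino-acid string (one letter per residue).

Answer: NAASVCSG

Derivation:
start AUG at pos 0
pos 0: AUG -> N; peptide=N
pos 3: AAG -> A; peptide=NA
pos 6: GAC -> A; peptide=NAA
pos 9: CAG -> S; peptide=NAAS
pos 12: GGG -> V; peptide=NAASV
pos 15: GGC -> C; peptide=NAASVC
pos 18: GCC -> S; peptide=NAASVCS
pos 21: UAC -> G; peptide=NAASVCSG
pos 24: UGA -> STOP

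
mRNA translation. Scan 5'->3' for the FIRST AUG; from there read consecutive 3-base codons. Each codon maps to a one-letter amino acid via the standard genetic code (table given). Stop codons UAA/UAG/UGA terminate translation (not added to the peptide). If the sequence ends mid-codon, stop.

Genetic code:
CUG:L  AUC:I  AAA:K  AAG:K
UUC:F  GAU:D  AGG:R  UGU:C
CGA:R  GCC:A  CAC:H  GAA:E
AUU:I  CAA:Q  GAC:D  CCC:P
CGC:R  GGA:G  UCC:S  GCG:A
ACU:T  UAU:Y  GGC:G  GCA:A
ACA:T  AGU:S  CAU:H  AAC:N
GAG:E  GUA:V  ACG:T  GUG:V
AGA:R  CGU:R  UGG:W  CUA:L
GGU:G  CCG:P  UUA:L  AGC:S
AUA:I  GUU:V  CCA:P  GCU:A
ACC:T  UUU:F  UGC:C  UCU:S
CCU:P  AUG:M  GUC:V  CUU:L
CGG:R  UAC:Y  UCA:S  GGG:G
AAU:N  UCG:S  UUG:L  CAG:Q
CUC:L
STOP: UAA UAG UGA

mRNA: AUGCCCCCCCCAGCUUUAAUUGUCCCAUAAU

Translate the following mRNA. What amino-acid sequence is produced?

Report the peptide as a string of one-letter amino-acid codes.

start AUG at pos 0
pos 0: AUG -> M; peptide=M
pos 3: CCC -> P; peptide=MP
pos 6: CCC -> P; peptide=MPP
pos 9: CCA -> P; peptide=MPPP
pos 12: GCU -> A; peptide=MPPPA
pos 15: UUA -> L; peptide=MPPPAL
pos 18: AUU -> I; peptide=MPPPALI
pos 21: GUC -> V; peptide=MPPPALIV
pos 24: CCA -> P; peptide=MPPPALIVP
pos 27: UAA -> STOP

Answer: MPPPALIVP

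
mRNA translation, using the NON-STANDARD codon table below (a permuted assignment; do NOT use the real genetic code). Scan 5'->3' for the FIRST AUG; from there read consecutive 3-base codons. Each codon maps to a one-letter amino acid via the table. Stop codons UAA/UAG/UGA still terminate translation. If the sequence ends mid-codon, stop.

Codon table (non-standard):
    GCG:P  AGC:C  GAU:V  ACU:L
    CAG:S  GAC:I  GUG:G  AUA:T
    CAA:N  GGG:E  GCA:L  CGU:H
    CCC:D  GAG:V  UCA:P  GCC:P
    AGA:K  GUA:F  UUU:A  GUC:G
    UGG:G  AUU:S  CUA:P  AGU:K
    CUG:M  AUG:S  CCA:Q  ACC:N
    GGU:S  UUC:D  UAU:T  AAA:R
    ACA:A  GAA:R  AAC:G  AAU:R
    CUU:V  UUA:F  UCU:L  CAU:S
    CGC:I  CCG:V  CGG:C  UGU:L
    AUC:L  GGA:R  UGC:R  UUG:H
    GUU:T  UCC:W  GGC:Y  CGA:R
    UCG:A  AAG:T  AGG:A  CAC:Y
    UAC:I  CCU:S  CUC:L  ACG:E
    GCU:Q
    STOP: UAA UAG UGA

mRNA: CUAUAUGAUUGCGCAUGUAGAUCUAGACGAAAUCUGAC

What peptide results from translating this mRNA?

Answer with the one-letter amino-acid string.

start AUG at pos 4
pos 4: AUG -> S; peptide=S
pos 7: AUU -> S; peptide=SS
pos 10: GCG -> P; peptide=SSP
pos 13: CAU -> S; peptide=SSPS
pos 16: GUA -> F; peptide=SSPSF
pos 19: GAU -> V; peptide=SSPSFV
pos 22: CUA -> P; peptide=SSPSFVP
pos 25: GAC -> I; peptide=SSPSFVPI
pos 28: GAA -> R; peptide=SSPSFVPIR
pos 31: AUC -> L; peptide=SSPSFVPIRL
pos 34: UGA -> STOP

Answer: SSPSFVPIRL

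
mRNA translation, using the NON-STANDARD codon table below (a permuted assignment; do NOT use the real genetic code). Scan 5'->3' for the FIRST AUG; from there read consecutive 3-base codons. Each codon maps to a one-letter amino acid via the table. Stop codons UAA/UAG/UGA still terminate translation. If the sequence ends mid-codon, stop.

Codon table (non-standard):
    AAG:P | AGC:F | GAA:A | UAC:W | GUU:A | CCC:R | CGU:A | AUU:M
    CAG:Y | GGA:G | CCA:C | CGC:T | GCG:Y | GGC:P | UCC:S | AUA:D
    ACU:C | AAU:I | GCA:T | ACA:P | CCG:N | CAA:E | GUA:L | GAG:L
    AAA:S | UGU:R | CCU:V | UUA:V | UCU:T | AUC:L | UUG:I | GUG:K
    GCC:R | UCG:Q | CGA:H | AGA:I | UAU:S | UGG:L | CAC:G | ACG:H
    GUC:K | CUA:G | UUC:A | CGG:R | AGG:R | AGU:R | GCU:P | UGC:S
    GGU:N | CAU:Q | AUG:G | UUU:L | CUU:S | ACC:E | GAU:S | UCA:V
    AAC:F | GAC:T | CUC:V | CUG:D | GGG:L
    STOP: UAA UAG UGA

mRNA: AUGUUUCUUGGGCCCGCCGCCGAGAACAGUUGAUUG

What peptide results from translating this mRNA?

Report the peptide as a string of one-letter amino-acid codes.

start AUG at pos 0
pos 0: AUG -> G; peptide=G
pos 3: UUU -> L; peptide=GL
pos 6: CUU -> S; peptide=GLS
pos 9: GGG -> L; peptide=GLSL
pos 12: CCC -> R; peptide=GLSLR
pos 15: GCC -> R; peptide=GLSLRR
pos 18: GCC -> R; peptide=GLSLRRR
pos 21: GAG -> L; peptide=GLSLRRRL
pos 24: AAC -> F; peptide=GLSLRRRLF
pos 27: AGU -> R; peptide=GLSLRRRLFR
pos 30: UGA -> STOP

Answer: GLSLRRRLFR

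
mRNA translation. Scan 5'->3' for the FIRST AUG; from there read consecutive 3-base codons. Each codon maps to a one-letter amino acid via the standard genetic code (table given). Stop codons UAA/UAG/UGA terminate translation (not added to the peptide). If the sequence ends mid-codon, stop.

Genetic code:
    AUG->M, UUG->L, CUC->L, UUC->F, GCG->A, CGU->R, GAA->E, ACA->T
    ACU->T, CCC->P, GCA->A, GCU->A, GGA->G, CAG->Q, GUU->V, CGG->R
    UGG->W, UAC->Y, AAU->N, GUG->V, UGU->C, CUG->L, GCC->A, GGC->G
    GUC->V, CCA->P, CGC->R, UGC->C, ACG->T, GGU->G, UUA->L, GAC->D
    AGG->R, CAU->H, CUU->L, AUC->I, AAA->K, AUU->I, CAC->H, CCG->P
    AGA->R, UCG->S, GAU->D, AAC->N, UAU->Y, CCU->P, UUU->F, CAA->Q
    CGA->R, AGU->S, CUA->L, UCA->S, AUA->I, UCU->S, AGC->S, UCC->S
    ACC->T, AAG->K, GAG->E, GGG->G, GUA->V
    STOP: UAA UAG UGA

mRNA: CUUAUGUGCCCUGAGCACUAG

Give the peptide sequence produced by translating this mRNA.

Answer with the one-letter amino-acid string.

start AUG at pos 3
pos 3: AUG -> M; peptide=M
pos 6: UGC -> C; peptide=MC
pos 9: CCU -> P; peptide=MCP
pos 12: GAG -> E; peptide=MCPE
pos 15: CAC -> H; peptide=MCPEH
pos 18: UAG -> STOP

Answer: MCPEH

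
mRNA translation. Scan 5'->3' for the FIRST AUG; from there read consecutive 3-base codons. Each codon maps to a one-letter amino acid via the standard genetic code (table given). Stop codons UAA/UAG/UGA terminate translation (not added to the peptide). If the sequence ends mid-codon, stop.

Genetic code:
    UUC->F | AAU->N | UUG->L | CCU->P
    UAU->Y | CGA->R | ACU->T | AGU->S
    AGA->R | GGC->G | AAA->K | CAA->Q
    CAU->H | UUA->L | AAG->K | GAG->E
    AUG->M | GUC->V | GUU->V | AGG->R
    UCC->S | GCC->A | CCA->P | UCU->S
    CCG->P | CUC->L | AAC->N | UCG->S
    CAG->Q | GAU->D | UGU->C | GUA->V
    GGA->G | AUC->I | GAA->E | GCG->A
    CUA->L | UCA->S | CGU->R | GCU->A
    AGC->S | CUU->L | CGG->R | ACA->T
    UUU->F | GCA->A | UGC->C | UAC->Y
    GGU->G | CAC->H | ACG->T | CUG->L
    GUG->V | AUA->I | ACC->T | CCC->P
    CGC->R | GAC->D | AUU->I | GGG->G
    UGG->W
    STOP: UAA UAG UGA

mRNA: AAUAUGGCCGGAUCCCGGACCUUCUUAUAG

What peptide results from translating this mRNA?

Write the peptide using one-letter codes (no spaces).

Answer: MAGSRTFL

Derivation:
start AUG at pos 3
pos 3: AUG -> M; peptide=M
pos 6: GCC -> A; peptide=MA
pos 9: GGA -> G; peptide=MAG
pos 12: UCC -> S; peptide=MAGS
pos 15: CGG -> R; peptide=MAGSR
pos 18: ACC -> T; peptide=MAGSRT
pos 21: UUC -> F; peptide=MAGSRTF
pos 24: UUA -> L; peptide=MAGSRTFL
pos 27: UAG -> STOP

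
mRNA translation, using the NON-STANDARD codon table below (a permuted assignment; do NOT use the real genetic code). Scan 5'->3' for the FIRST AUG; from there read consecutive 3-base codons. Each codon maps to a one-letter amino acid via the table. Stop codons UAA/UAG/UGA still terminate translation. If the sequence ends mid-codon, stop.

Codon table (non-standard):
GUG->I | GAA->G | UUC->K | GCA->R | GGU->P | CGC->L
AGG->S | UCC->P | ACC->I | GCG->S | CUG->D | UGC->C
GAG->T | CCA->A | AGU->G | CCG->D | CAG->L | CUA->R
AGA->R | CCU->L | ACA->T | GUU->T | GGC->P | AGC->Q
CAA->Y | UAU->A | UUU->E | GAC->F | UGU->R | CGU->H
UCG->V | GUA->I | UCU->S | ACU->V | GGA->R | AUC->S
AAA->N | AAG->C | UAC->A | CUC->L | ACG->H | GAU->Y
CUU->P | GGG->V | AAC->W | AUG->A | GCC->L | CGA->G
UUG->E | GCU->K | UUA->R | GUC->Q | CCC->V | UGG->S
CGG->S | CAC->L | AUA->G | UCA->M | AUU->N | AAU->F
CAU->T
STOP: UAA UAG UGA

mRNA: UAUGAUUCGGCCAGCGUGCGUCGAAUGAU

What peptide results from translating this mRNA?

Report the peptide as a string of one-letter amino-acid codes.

Answer: ANSASCQG

Derivation:
start AUG at pos 1
pos 1: AUG -> A; peptide=A
pos 4: AUU -> N; peptide=AN
pos 7: CGG -> S; peptide=ANS
pos 10: CCA -> A; peptide=ANSA
pos 13: GCG -> S; peptide=ANSAS
pos 16: UGC -> C; peptide=ANSASC
pos 19: GUC -> Q; peptide=ANSASCQ
pos 22: GAA -> G; peptide=ANSASCQG
pos 25: UGA -> STOP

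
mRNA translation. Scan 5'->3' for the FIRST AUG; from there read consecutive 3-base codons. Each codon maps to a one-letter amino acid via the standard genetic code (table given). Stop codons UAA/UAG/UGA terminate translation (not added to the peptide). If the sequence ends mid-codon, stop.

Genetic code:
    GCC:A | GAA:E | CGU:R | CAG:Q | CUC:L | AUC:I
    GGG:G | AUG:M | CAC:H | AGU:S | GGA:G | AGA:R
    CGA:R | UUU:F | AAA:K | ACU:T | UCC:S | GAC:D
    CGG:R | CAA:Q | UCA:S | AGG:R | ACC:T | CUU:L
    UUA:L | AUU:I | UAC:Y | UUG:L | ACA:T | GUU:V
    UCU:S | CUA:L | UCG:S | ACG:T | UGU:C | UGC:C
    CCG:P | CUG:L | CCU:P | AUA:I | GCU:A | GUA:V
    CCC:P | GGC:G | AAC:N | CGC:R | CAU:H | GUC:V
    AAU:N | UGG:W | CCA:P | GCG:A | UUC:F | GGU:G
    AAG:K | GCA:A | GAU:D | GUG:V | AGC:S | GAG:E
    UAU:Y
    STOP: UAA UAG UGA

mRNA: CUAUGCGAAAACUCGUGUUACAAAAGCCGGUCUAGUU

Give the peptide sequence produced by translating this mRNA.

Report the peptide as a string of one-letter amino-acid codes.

Answer: MRKLVLQKPV

Derivation:
start AUG at pos 2
pos 2: AUG -> M; peptide=M
pos 5: CGA -> R; peptide=MR
pos 8: AAA -> K; peptide=MRK
pos 11: CUC -> L; peptide=MRKL
pos 14: GUG -> V; peptide=MRKLV
pos 17: UUA -> L; peptide=MRKLVL
pos 20: CAA -> Q; peptide=MRKLVLQ
pos 23: AAG -> K; peptide=MRKLVLQK
pos 26: CCG -> P; peptide=MRKLVLQKP
pos 29: GUC -> V; peptide=MRKLVLQKPV
pos 32: UAG -> STOP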